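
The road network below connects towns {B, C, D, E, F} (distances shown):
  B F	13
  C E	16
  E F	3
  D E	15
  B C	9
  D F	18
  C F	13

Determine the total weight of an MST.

Prim's algorithm from B:
Step 1: cheapest edge leaving the tree is B C (9); add C.
Step 2: cheapest edge leaving the tree is B F (13); add F.
Step 3: cheapest edge leaving the tree is E F (3); add E.
Step 4: cheapest edge leaving the tree is D E (15); add D.
MST edges: B C, B F, E F, D E; total weight 9+13+3+15 = 40.

40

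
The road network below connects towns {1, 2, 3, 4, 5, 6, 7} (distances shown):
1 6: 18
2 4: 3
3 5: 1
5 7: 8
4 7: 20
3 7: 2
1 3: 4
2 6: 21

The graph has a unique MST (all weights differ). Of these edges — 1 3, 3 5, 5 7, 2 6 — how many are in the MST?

Kruskal: consider edges lightest-first.
3 5 (1): add. Components now {1} {2} {3,5} {4} {6} {7}
3 7 (2): add. Components now {1} {2} {3,5,7} {4} {6}
2 4 (3): add. Components now {1} {2,4} {3,5,7} {6}
1 3 (4): add. Components now {1,3,5,7} {2,4} {6}
5 7 (8): skip — 5 and 7 already connected.
1 6 (18): add. Components now {1,3,5,6,7} {2,4}
4 7 (20): add. Components now {1,2,3,4,5,6,7}
MST edge set: {3 5, 3 7, 2 4, 1 3, 1 6, 4 7}.
Of the listed edges, {1 3, 3 5} are in the MST → 2.

2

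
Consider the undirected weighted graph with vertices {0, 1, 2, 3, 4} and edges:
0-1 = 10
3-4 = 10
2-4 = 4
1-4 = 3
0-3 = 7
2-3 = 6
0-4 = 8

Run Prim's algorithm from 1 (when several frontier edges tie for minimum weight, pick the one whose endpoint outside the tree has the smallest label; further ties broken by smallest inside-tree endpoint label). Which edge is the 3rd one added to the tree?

Prim's algorithm from 1:
Step 1: cheapest edge leaving the tree is 1-4 (3); add 4.
Step 2: cheapest edge leaving the tree is 2-4 (4); add 2.
Step 3: cheapest edge leaving the tree is 2-3 (6); add 3.
Step 4: cheapest edge leaving the tree is 0-3 (7); add 0.
The 3rd edge added is 2-3.

2-3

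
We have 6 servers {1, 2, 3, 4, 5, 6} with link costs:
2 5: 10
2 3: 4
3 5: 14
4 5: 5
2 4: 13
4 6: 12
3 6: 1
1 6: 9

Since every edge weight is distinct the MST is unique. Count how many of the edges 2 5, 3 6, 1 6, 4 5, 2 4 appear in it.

Sort edges by weight, then run Kruskal:
3 6 (1): add. Components now {1} {2} {3,6} {4} {5}
2 3 (4): add. Components now {1} {2,3,6} {4} {5}
4 5 (5): add. Components now {1} {2,3,6} {4,5}
1 6 (9): add. Components now {1,2,3,6} {4,5}
2 5 (10): add. Components now {1,2,3,4,5,6}
MST edge set: {3 6, 2 3, 4 5, 1 6, 2 5}.
Of the listed edges, {2 5, 3 6, 1 6, 4 5} are in the MST → 4.

4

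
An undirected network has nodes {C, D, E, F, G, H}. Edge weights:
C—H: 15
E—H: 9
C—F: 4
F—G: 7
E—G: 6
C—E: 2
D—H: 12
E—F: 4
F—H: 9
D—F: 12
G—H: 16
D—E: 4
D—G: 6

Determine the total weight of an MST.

Prim's algorithm from C:
Step 1: frontier [C—E 2, C—F 4, C—H 15] → take C—E (2); add E.
Step 2: frontier [C—F 4, C—H 15, D—E 4, E—F 4, E—G 6, E—H 9] → take D—E (4); add D.
Step 3: frontier [C—F 4, C—H 15, D—G 6, D—F 12, D—H 12, E—F 4, E—G 6, E—H 9] → take C—F (4); add F.
Step 4: frontier [C—H 15, D—G 6, D—H 12, E—G 6, E—H 9, F—G 7, F—H 9] → take D—G (6); add G.
Step 5: frontier [C—H 15, D—H 12, E—H 9, F—H 9, G—H 16] → take E—H (9); add H.
MST edges: C—E, D—E, C—F, D—G, E—H; total weight 2+4+4+6+9 = 25.

25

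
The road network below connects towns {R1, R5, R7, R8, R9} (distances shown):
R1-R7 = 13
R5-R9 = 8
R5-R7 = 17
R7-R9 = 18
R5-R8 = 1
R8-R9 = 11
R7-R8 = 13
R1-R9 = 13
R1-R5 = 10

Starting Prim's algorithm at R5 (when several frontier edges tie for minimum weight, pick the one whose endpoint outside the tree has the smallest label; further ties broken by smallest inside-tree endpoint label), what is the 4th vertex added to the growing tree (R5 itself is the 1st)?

Prim, starting at R5.
Step 1: cheapest edge leaving the tree is R5-R8 (1); add R8.
Step 2: cheapest edge leaving the tree is R5-R9 (8); add R9.
Step 3: cheapest edge leaving the tree is R1-R5 (10); add R1.
Step 4: cheapest edge leaving the tree is R1-R7 (13); add R7.
Vertex order: R5, R8, R9, R1, R7. The 4th vertex is R1.

R1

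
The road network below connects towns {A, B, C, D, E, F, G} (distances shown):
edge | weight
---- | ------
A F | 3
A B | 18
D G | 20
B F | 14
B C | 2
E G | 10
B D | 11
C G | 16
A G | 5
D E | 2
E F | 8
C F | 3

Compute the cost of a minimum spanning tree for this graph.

Kruskal's algorithm — process edges by increasing weight (ties by edge label):
B C (2): add. Components now {A} {B,C} {D} {E} {F} {G}
D E (2): add. Components now {A} {B,C} {D,E} {F} {G}
A F (3): add. Components now {A,F} {B,C} {D,E} {G}
C F (3): add. Components now {A,B,C,F} {D,E} {G}
A G (5): add. Components now {A,B,C,F,G} {D,E}
E F (8): add. Components now {A,B,C,D,E,F,G}
MST edges: B C, D E, A F, C F, A G, E F; total weight 2+2+3+3+5+8 = 23.

23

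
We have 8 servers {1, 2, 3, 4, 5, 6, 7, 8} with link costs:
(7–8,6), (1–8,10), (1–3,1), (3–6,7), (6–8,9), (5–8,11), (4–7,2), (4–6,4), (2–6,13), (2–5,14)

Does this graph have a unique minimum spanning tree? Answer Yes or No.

Yes

Sort edges by weight, then run Kruskal:
1–3 (1): add — endpoints in different components.
4–7 (2): add — endpoints in different components.
4–6 (4): add — endpoints in different components.
7–8 (6): add — endpoints in different components.
3–6 (7): add — endpoints in different components.
6–8 (9): skip — 6 and 8 already connected.
1–8 (10): skip — 1 and 8 already connected.
5–8 (11): add — endpoints in different components.
2–6 (13): add — endpoints in different components.
Every non-tree edge has weight strictly greater than the heaviest edge on the tree path between its endpoints, so the MST is unique.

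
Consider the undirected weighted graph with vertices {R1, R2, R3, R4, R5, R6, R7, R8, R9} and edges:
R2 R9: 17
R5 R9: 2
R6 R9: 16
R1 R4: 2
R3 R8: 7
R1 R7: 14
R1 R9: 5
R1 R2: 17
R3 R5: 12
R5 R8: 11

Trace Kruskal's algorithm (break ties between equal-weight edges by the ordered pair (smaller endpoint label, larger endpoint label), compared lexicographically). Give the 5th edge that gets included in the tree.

Sort edges by weight, then run Kruskal:
R1 R4 (2): add — endpoints in different components.
R5 R9 (2): add — endpoints in different components.
R1 R9 (5): add — endpoints in different components.
R3 R8 (7): add — endpoints in different components.
R5 R8 (11): add — endpoints in different components.
R3 R5 (12): skip — R3 and R5 already connected.
R1 R7 (14): add — endpoints in different components.
R6 R9 (16): add — endpoints in different components.
R1 R2 (17): add — endpoints in different components.
The 5th edge added is R5 R8.

R5-R8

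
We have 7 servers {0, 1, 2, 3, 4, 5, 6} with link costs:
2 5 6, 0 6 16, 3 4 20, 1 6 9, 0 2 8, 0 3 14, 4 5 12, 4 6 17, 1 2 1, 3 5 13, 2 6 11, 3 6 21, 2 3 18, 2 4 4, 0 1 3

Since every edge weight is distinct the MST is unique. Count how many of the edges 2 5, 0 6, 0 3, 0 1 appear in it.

Kruskal: consider edges lightest-first.
1 2 (1): add — endpoints in different components.
0 1 (3): add — endpoints in different components.
2 4 (4): add — endpoints in different components.
2 5 (6): add — endpoints in different components.
0 2 (8): skip — 0 and 2 already connected.
1 6 (9): add — endpoints in different components.
2 6 (11): skip — 2 and 6 already connected.
4 5 (12): skip — 4 and 5 already connected.
3 5 (13): add — endpoints in different components.
MST edge set: {1 2, 0 1, 2 4, 2 5, 1 6, 3 5}.
Of the listed edges, {2 5, 0 1} are in the MST → 2.

2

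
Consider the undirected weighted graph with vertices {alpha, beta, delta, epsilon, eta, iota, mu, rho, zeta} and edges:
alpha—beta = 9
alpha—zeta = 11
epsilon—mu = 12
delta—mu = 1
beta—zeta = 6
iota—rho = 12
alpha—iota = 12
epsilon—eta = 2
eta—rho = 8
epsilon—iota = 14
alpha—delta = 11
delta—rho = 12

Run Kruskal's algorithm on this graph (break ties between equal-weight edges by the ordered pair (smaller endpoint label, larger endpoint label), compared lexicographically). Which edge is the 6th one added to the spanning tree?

alpha-delta

Kruskal: consider edges lightest-first.
delta—mu (1): add — endpoints in different components.
epsilon—eta (2): add — endpoints in different components.
beta—zeta (6): add — endpoints in different components.
eta—rho (8): add — endpoints in different components.
alpha—beta (9): add — endpoints in different components.
alpha—delta (11): add — endpoints in different components.
alpha—zeta (11): skip — zeta and alpha already connected.
alpha—iota (12): add — endpoints in different components.
delta—rho (12): add — endpoints in different components.
The 6th edge added is alpha—delta.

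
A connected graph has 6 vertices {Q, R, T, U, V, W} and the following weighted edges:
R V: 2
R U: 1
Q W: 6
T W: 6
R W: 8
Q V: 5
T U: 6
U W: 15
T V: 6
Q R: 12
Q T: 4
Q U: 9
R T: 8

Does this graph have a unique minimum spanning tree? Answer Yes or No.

No

Kruskal: consider edges lightest-first.
R U (1): add — endpoints in different components.
R V (2): add — endpoints in different components.
Q T (4): add — endpoints in different components.
Q V (5): add — endpoints in different components.
Q W (6): add — endpoints in different components.
Non-tree edge T W has weight 6, equal to the heaviest edge on its tree cycle — swapping gives another MST of the same weight. Not unique.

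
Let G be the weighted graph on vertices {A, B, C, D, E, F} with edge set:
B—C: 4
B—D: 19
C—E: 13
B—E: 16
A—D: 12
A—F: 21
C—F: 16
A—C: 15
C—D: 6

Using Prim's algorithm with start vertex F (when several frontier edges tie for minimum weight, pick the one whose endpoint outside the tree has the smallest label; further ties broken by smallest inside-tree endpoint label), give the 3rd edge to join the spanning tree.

C-D

Prim's algorithm from F:
Step 1: frontier [C—F 16, A—F 21] → take C—F (16); add C.
Step 2: frontier [B—C 4, C—D 6, C—E 13, A—C 15, A—F 21] → take B—C (4); add B.
Step 3: frontier [B—E 16, B—D 19, C—D 6, C—E 13, A—C 15, A—F 21] → take C—D (6); add D.
Step 4: frontier [B—E 16, C—E 13, A—C 15, A—D 12, A—F 21] → take A—D (12); add A.
Step 5: frontier [B—E 16, C—E 13] → take C—E (13); add E.
The 3rd edge added is C—D.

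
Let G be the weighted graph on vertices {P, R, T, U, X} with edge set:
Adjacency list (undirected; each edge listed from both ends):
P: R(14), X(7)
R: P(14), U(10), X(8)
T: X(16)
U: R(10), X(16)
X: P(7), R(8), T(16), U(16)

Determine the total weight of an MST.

Prim's algorithm from U:
Step 1: cheapest edge leaving the tree is R–U (10); add R.
Step 2: cheapest edge leaving the tree is R–X (8); add X.
Step 3: cheapest edge leaving the tree is P–X (7); add P.
Step 4: cheapest edge leaving the tree is T–X (16); add T.
MST edges: R–U, R–X, P–X, T–X; total weight 10+8+7+16 = 41.

41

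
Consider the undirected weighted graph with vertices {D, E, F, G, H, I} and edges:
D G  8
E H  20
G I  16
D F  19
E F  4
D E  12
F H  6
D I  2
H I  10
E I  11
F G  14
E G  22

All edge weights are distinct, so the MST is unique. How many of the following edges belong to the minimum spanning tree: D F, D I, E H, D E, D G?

2

Kruskal: consider edges lightest-first.
D I (2): add. Components now {D,I} {E} {F} {G} {H}
E F (4): add. Components now {D,I} {E,F} {G} {H}
F H (6): add. Components now {D,I} {E,F,H} {G}
D G (8): add. Components now {D,G,I} {E,F,H}
H I (10): add. Components now {D,E,F,G,H,I}
MST edge set: {D I, E F, F H, D G, H I}.
Of the listed edges, {D I, D G} are in the MST → 2.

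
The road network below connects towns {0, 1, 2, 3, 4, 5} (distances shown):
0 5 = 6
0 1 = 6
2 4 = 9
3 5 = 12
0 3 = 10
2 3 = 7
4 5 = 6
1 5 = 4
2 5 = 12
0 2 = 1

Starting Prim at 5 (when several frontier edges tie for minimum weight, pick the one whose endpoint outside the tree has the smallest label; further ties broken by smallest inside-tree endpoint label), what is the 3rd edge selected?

Grow the tree from 5 using Prim:
Step 1: frontier [1 5 4, 0 5 6, 4 5 6, 2 5 12, 3 5 12] → take 1 5 (4); add 1.
Step 2: frontier [0 1 6, 0 5 6, 4 5 6, 2 5 12, 3 5 12] → take 0 1 (6); add 0.
Step 3: frontier [0 2 1, 0 3 10, 4 5 6, 2 5 12, 3 5 12] → take 0 2 (1); add 2.
Step 4: frontier [0 3 10, 2 3 7, 2 4 9, 4 5 6, 3 5 12] → take 4 5 (6); add 4.
Step 5: frontier [0 3 10, 2 3 7, 3 5 12] → take 2 3 (7); add 3.
The 3rd edge added is 0 2.

0-2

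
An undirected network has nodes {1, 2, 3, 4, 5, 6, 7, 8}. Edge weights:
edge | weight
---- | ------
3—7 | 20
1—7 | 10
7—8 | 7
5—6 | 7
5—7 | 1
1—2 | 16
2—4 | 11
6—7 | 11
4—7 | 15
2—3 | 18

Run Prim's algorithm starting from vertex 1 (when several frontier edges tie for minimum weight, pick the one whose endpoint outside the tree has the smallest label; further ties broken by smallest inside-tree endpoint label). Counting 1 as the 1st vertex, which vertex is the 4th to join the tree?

Grow the tree from 1 using Prim:
Step 1: cheapest edge leaving the tree is 1—7 (10); add 7.
Step 2: cheapest edge leaving the tree is 5—7 (1); add 5.
Step 3: cheapest edge leaving the tree is 5—6 (7); add 6.
Step 4: cheapest edge leaving the tree is 7—8 (7); add 8.
Step 5: cheapest edge leaving the tree is 4—7 (15); add 4.
Step 6: cheapest edge leaving the tree is 2—4 (11); add 2.
Step 7: cheapest edge leaving the tree is 2—3 (18); add 3.
Vertex order: 1, 7, 5, 6, 8, 4, 2, 3. The 4th vertex is 6.

6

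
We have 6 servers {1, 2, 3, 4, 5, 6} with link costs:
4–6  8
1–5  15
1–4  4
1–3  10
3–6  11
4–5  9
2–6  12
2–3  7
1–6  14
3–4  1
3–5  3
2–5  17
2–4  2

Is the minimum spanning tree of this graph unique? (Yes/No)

Sort edges by weight, then run Kruskal:
3–4 (1): add. Components now {1} {2} {3,4} {5} {6}
2–4 (2): add. Components now {1} {2,3,4} {5} {6}
3–5 (3): add. Components now {1} {2,3,4,5} {6}
1–4 (4): add. Components now {1,2,3,4,5} {6}
2–3 (7): skip — 2 and 3 already connected.
4–6 (8): add. Components now {1,2,3,4,5,6}
Every non-tree edge has weight strictly greater than the heaviest edge on the tree path between its endpoints, so the MST is unique.

Yes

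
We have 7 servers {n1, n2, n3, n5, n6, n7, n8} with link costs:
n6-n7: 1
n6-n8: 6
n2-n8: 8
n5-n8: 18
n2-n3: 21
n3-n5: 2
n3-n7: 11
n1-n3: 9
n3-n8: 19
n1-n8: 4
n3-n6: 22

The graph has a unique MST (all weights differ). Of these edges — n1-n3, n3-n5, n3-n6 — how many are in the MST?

2

Kruskal's algorithm — process edges by increasing weight (ties by edge label):
n6-n7 (1): add. Components now {n3} {n6,n7} {n5} {n1} {n2} {n8}
n3-n5 (2): add. Components now {n3,n5} {n6,n7} {n1} {n2} {n8}
n1-n8 (4): add. Components now {n3,n5} {n6,n7} {n1,n8} {n2}
n6-n8 (6): add. Components now {n3,n5} {n1,n6,n7,n8} {n2}
n2-n8 (8): add. Components now {n3,n5} {n1,n2,n6,n7,n8}
n1-n3 (9): add. Components now {n1,n2,n3,n5,n6,n7,n8}
MST edge set: {n6-n7, n3-n5, n1-n8, n6-n8, n2-n8, n1-n3}.
Of the listed edges, {n1-n3, n3-n5} are in the MST → 2.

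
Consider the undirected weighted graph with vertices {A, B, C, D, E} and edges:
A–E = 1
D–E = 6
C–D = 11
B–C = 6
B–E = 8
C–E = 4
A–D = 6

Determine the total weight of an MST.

Prim's algorithm from D:
Step 1: frontier [A–D 6, D–E 6, C–D 11] → take A–D (6); add A.
Step 2: frontier [A–E 1, D–E 6, C–D 11] → take A–E (1); add E.
Step 3: frontier [C–D 11, C–E 4, B–E 8] → take C–E (4); add C.
Step 4: frontier [B–C 6, B–E 8] → take B–C (6); add B.
MST edges: A–D, A–E, C–E, B–C; total weight 6+1+4+6 = 17.

17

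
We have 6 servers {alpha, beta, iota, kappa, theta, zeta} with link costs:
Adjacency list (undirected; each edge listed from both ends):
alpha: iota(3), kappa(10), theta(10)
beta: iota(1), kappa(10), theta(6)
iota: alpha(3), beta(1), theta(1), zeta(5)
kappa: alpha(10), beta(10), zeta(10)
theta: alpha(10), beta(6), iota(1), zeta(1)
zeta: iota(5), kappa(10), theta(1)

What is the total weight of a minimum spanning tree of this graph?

16

Kruskal's algorithm — process edges by increasing weight (ties by edge label):
beta—iota (1): add. Components now {kappa} {alpha} {theta} {zeta} {beta,iota}
iota—theta (1): add. Components now {kappa} {alpha} {beta,iota,theta} {zeta}
theta—zeta (1): add. Components now {kappa} {alpha} {beta,iota,theta,zeta}
alpha—iota (3): add. Components now {kappa} {alpha,beta,iota,theta,zeta}
iota—zeta (5): skip — zeta and iota already connected.
beta—theta (6): skip — theta and beta already connected.
alpha—kappa (10): add. Components now {alpha,beta,iota,kappa,theta,zeta}
MST edges: beta—iota, iota—theta, theta—zeta, alpha—iota, alpha—kappa; total weight 1+1+1+3+10 = 16.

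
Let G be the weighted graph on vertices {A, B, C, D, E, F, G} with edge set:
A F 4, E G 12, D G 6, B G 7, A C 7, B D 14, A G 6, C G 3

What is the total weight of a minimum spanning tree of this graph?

38

Kruskal's algorithm — process edges by increasing weight (ties by edge label):
C G (3): add — endpoints in different components.
A F (4): add — endpoints in different components.
A G (6): add — endpoints in different components.
D G (6): add — endpoints in different components.
A C (7): skip — A and C already connected.
B G (7): add — endpoints in different components.
E G (12): add — endpoints in different components.
MST edges: C G, A F, A G, D G, B G, E G; total weight 3+4+6+6+7+12 = 38.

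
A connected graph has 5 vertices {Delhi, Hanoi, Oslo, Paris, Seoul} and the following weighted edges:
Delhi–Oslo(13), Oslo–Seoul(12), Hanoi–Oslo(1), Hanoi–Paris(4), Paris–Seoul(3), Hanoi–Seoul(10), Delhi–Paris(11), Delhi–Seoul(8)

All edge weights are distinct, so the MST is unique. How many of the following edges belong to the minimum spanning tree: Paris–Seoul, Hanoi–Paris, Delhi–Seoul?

3

Kruskal's algorithm — process edges by increasing weight (ties by edge label):
Hanoi–Oslo (1): add. Components now {Seoul} {Delhi} {Paris} {Hanoi,Oslo}
Paris–Seoul (3): add. Components now {Paris,Seoul} {Delhi} {Hanoi,Oslo}
Hanoi–Paris (4): add. Components now {Hanoi,Oslo,Paris,Seoul} {Delhi}
Delhi–Seoul (8): add. Components now {Delhi,Hanoi,Oslo,Paris,Seoul}
MST edge set: {Hanoi–Oslo, Paris–Seoul, Hanoi–Paris, Delhi–Seoul}.
Of the listed edges, {Paris–Seoul, Hanoi–Paris, Delhi–Seoul} are in the MST → 3.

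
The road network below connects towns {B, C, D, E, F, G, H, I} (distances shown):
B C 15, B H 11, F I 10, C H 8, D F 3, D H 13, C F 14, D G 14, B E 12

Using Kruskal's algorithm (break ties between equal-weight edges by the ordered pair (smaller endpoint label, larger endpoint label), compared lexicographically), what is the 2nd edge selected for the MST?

C-H

Kruskal's algorithm — process edges by increasing weight (ties by edge label):
D F (3): add — endpoints in different components.
C H (8): add — endpoints in different components.
F I (10): add — endpoints in different components.
B H (11): add — endpoints in different components.
B E (12): add — endpoints in different components.
D H (13): add — endpoints in different components.
C F (14): skip — C and F already connected.
D G (14): add — endpoints in different components.
The 2nd edge added is C H.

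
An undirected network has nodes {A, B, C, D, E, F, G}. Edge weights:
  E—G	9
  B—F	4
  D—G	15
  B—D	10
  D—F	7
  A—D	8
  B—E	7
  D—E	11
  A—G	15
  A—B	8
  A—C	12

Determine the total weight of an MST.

47

Prim's algorithm from G:
Step 1: cheapest edge leaving the tree is E—G (9); add E.
Step 2: cheapest edge leaving the tree is B—E (7); add B.
Step 3: cheapest edge leaving the tree is B—F (4); add F.
Step 4: cheapest edge leaving the tree is D—F (7); add D.
Step 5: cheapest edge leaving the tree is A—B (8); add A.
Step 6: cheapest edge leaving the tree is A—C (12); add C.
MST edges: E—G, B—E, B—F, D—F, A—B, A—C; total weight 9+7+4+7+8+12 = 47.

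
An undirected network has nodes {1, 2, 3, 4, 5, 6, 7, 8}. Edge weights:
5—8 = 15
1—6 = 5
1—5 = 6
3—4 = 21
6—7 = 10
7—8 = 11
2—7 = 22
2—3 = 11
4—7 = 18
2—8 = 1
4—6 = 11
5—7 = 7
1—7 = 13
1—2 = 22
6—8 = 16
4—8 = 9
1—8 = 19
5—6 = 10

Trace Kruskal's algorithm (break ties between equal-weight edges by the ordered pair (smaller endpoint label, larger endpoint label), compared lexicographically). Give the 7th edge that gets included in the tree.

4-6

Kruskal's algorithm — process edges by increasing weight (ties by edge label):
2—8 (1): add — endpoints in different components.
1—6 (5): add — endpoints in different components.
1—5 (6): add — endpoints in different components.
5—7 (7): add — endpoints in different components.
4—8 (9): add — endpoints in different components.
5—6 (10): skip — 5 and 6 already connected.
6—7 (10): skip — 6 and 7 already connected.
2—3 (11): add — endpoints in different components.
4—6 (11): add — endpoints in different components.
The 7th edge added is 4—6.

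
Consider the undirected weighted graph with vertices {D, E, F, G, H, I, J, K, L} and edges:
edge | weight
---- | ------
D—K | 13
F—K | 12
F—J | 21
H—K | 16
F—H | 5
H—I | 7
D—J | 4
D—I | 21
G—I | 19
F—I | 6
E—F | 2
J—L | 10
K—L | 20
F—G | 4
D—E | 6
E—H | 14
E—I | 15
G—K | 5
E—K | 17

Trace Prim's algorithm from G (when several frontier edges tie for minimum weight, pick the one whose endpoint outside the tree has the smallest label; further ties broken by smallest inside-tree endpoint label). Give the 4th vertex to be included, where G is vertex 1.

H

Prim's algorithm from G:
Step 1: cheapest edge leaving the tree is F—G (4); add F.
Step 2: cheapest edge leaving the tree is E—F (2); add E.
Step 3: cheapest edge leaving the tree is F—H (5); add H.
Step 4: cheapest edge leaving the tree is G—K (5); add K.
Step 5: cheapest edge leaving the tree is D—E (6); add D.
Step 6: cheapest edge leaving the tree is D—J (4); add J.
Step 7: cheapest edge leaving the tree is F—I (6); add I.
Step 8: cheapest edge leaving the tree is J—L (10); add L.
Vertex order: G, F, E, H, K, D, J, I, L. The 4th vertex is H.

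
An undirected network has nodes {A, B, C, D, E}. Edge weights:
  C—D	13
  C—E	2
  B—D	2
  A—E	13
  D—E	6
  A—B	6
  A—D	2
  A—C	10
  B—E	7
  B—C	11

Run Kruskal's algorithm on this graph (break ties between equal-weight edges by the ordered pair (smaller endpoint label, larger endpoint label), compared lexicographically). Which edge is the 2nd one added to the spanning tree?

Sort edges by weight, then run Kruskal:
A—D (2): add. Components now {A,D} {B} {C} {E}
B—D (2): add. Components now {A,B,D} {C} {E}
C—E (2): add. Components now {A,B,D} {C,E}
A—B (6): skip — A and B already connected.
D—E (6): add. Components now {A,B,C,D,E}
The 2nd edge added is B—D.

B-D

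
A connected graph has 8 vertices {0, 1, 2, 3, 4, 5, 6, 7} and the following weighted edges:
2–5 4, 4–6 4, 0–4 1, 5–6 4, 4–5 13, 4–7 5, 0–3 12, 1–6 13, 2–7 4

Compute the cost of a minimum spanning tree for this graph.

Kruskal's algorithm — process edges by increasing weight (ties by edge label):
0–4 (1): add — endpoints in different components.
2–5 (4): add — endpoints in different components.
2–7 (4): add — endpoints in different components.
4–6 (4): add — endpoints in different components.
5–6 (4): add — endpoints in different components.
4–7 (5): skip — 4 and 7 already connected.
0–3 (12): add — endpoints in different components.
1–6 (13): add — endpoints in different components.
MST edges: 0–4, 2–5, 2–7, 4–6, 5–6, 0–3, 1–6; total weight 1+4+4+4+4+12+13 = 42.

42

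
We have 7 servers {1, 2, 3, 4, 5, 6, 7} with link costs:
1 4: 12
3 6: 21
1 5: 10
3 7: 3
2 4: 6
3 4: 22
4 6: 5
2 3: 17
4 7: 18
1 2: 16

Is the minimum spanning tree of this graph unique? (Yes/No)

Sort edges by weight, then run Kruskal:
3 7 (3): add. Components now {1} {2} {3,7} {4} {5} {6}
4 6 (5): add. Components now {1} {2} {3,7} {4,6} {5}
2 4 (6): add. Components now {1} {2,4,6} {3,7} {5}
1 5 (10): add. Components now {1,5} {2,4,6} {3,7}
1 4 (12): add. Components now {1,2,4,5,6} {3,7}
1 2 (16): skip — 1 and 2 already connected.
2 3 (17): add. Components now {1,2,3,4,5,6,7}
Every non-tree edge has weight strictly greater than the heaviest edge on the tree path between its endpoints, so the MST is unique.

Yes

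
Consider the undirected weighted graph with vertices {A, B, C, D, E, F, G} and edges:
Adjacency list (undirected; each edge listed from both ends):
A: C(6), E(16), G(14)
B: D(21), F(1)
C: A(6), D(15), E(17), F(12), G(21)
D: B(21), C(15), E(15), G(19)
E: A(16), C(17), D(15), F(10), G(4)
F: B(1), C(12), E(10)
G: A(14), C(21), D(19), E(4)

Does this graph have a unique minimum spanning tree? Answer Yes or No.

No

Sort edges by weight, then run Kruskal:
B-F (1): add — endpoints in different components.
E-G (4): add — endpoints in different components.
A-C (6): add — endpoints in different components.
E-F (10): add — endpoints in different components.
C-F (12): add — endpoints in different components.
A-G (14): skip — A and G already connected.
C-D (15): add — endpoints in different components.
Non-tree edge D-E has weight 15, equal to the heaviest edge on its tree cycle — swapping gives another MST of the same weight. Not unique.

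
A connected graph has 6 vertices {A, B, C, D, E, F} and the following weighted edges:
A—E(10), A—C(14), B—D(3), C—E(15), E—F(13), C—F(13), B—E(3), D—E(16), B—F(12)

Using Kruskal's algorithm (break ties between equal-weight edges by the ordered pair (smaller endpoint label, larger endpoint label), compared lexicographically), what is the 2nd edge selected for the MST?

Kruskal's algorithm — process edges by increasing weight (ties by edge label):
B—D (3): add. Components now {A} {B,D} {C} {E} {F}
B—E (3): add. Components now {A} {B,D,E} {C} {F}
A—E (10): add. Components now {A,B,D,E} {C} {F}
B—F (12): add. Components now {A,B,D,E,F} {C}
C—F (13): add. Components now {A,B,C,D,E,F}
The 2nd edge added is B—E.

B-E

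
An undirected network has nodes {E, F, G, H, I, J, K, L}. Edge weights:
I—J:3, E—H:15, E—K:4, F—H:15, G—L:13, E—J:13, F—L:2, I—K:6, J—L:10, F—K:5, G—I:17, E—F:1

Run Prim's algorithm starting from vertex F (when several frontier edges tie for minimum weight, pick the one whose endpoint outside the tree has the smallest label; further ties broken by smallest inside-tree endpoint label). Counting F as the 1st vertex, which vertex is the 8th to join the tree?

Prim's algorithm from F:
Step 1: cheapest edge leaving the tree is E—F (1); add E.
Step 2: cheapest edge leaving the tree is F—L (2); add L.
Step 3: cheapest edge leaving the tree is E—K (4); add K.
Step 4: cheapest edge leaving the tree is I—K (6); add I.
Step 5: cheapest edge leaving the tree is I—J (3); add J.
Step 6: cheapest edge leaving the tree is G—L (13); add G.
Step 7: cheapest edge leaving the tree is E—H (15); add H.
Vertex order: F, E, L, K, I, J, G, H. The 8th vertex is H.

H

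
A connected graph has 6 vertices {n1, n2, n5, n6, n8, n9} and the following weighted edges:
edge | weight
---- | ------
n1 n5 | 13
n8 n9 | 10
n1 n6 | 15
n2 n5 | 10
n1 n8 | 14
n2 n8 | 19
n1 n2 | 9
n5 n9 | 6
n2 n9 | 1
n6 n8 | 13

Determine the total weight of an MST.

Prim's algorithm from n5:
Step 1: cheapest edge leaving the tree is n5 n9 (6); add n9.
Step 2: cheapest edge leaving the tree is n2 n9 (1); add n2.
Step 3: cheapest edge leaving the tree is n1 n2 (9); add n1.
Step 4: cheapest edge leaving the tree is n8 n9 (10); add n8.
Step 5: cheapest edge leaving the tree is n6 n8 (13); add n6.
MST edges: n5 n9, n2 n9, n1 n2, n8 n9, n6 n8; total weight 6+1+9+10+13 = 39.

39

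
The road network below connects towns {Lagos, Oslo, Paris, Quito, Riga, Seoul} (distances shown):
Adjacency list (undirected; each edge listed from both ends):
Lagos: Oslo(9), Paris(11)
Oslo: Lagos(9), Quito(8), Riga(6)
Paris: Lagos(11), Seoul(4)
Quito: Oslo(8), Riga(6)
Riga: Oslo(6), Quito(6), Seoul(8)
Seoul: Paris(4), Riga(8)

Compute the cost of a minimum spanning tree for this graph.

Prim's algorithm from Seoul:
Step 1: cheapest edge leaving the tree is Paris–Seoul (4); add Paris.
Step 2: cheapest edge leaving the tree is Riga–Seoul (8); add Riga.
Step 3: cheapest edge leaving the tree is Oslo–Riga (6); add Oslo.
Step 4: cheapest edge leaving the tree is Quito–Riga (6); add Quito.
Step 5: cheapest edge leaving the tree is Lagos–Oslo (9); add Lagos.
MST edges: Paris–Seoul, Riga–Seoul, Oslo–Riga, Quito–Riga, Lagos–Oslo; total weight 4+8+6+6+9 = 33.

33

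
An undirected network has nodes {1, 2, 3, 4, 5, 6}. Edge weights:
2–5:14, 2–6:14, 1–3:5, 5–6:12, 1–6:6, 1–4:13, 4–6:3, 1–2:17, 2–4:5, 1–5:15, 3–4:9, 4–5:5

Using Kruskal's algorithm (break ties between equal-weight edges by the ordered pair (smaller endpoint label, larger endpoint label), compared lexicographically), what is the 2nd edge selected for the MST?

Kruskal: consider edges lightest-first.
4–6 (3): add — endpoints in different components.
1–3 (5): add — endpoints in different components.
2–4 (5): add — endpoints in different components.
4–5 (5): add — endpoints in different components.
1–6 (6): add — endpoints in different components.
The 2nd edge added is 1–3.

1-3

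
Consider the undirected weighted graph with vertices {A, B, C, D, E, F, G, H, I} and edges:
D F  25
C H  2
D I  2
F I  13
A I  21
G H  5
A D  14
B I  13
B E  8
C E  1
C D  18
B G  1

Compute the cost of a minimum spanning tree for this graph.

Sort edges by weight, then run Kruskal:
B G (1): add — endpoints in different components.
C E (1): add — endpoints in different components.
C H (2): add — endpoints in different components.
D I (2): add — endpoints in different components.
G H (5): add — endpoints in different components.
B E (8): skip — B and E already connected.
B I (13): add — endpoints in different components.
F I (13): add — endpoints in different components.
A D (14): add — endpoints in different components.
MST edges: B G, C E, C H, D I, G H, B I, F I, A D; total weight 1+1+2+2+5+13+13+14 = 51.

51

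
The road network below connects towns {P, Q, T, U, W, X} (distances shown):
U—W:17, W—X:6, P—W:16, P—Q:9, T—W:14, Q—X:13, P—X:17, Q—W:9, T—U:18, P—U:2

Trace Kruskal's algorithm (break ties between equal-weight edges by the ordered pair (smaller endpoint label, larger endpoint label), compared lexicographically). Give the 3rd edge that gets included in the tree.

Sort edges by weight, then run Kruskal:
P—U (2): add. Components now {P,U} {T} {X} {W} {Q}
W—X (6): add. Components now {P,U} {T} {W,X} {Q}
P—Q (9): add. Components now {P,Q,U} {T} {W,X}
Q—W (9): add. Components now {P,Q,U,W,X} {T}
Q—X (13): skip — X and Q already connected.
T—W (14): add. Components now {P,Q,T,U,W,X}
The 3rd edge added is P—Q.

P-Q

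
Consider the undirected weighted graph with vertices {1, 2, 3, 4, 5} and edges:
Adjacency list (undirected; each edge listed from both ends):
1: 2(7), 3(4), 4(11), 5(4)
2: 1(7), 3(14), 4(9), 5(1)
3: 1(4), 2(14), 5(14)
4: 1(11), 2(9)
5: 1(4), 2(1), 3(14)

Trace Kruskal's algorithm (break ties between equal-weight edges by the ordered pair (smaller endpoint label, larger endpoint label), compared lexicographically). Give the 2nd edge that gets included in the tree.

Kruskal's algorithm — process edges by increasing weight (ties by edge label):
2-5 (1): add — endpoints in different components.
1-3 (4): add — endpoints in different components.
1-5 (4): add — endpoints in different components.
1-2 (7): skip — 1 and 2 already connected.
2-4 (9): add — endpoints in different components.
The 2nd edge added is 1-3.

1-3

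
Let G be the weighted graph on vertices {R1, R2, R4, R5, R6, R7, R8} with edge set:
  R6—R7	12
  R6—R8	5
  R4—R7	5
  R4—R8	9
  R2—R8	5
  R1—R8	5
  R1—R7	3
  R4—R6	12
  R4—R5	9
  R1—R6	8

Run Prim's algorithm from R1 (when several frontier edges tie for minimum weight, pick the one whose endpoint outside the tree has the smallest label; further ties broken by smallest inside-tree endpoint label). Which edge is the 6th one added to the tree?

R4-R5

Prim, starting at R1.
Step 1: cheapest edge leaving the tree is R1—R7 (3); add R7.
Step 2: cheapest edge leaving the tree is R4—R7 (5); add R4.
Step 3: cheapest edge leaving the tree is R1—R8 (5); add R8.
Step 4: cheapest edge leaving the tree is R2—R8 (5); add R2.
Step 5: cheapest edge leaving the tree is R6—R8 (5); add R6.
Step 6: cheapest edge leaving the tree is R4—R5 (9); add R5.
The 6th edge added is R4—R5.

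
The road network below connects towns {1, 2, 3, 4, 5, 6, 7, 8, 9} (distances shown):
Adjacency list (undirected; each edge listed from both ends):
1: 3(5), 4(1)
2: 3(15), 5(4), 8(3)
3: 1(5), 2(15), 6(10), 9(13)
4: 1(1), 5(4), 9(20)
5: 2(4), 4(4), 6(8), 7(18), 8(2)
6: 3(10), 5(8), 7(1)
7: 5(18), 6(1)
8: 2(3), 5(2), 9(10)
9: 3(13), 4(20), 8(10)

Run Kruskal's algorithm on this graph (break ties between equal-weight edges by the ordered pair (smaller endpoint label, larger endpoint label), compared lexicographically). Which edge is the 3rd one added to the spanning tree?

Kruskal: consider edges lightest-first.
1—4 (1): add — endpoints in different components.
6—7 (1): add — endpoints in different components.
5—8 (2): add — endpoints in different components.
2—8 (3): add — endpoints in different components.
2—5 (4): skip — 2 and 5 already connected.
4—5 (4): add — endpoints in different components.
1—3 (5): add — endpoints in different components.
5—6 (8): add — endpoints in different components.
3—6 (10): skip — 3 and 6 already connected.
8—9 (10): add — endpoints in different components.
The 3rd edge added is 5—8.

5-8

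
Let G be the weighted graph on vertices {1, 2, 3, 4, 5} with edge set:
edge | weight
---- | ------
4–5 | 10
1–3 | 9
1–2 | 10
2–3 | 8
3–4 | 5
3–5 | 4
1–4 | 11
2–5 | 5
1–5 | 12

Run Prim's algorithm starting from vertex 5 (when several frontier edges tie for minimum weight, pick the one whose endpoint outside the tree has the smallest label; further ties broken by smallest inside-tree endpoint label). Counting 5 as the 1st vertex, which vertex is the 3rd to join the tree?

2

Grow the tree from 5 using Prim:
Step 1: frontier [3–5 4, 2–5 5, 4–5 10, 1–5 12] → take 3–5 (4); add 3.
Step 2: frontier [3–4 5, 2–3 8, 1–3 9, 2–5 5, 4–5 10, 1–5 12] → take 2–5 (5); add 2.
Step 3: frontier [1–2 10, 3–4 5, 1–3 9, 4–5 10, 1–5 12] → take 3–4 (5); add 4.
Step 4: frontier [1–2 10, 1–3 9, 1–4 11, 1–5 12] → take 1–3 (9); add 1.
Vertex order: 5, 3, 2, 4, 1. The 3rd vertex is 2.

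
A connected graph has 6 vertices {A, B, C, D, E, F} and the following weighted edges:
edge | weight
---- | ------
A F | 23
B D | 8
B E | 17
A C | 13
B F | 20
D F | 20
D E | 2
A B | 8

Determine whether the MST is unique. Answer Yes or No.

Kruskal: consider edges lightest-first.
D E (2): add. Components now {A} {B} {C} {D,E} {F}
A B (8): add. Components now {A,B} {C} {D,E} {F}
B D (8): add. Components now {A,B,D,E} {C} {F}
A C (13): add. Components now {A,B,C,D,E} {F}
B E (17): skip — B and E already connected.
B F (20): add. Components now {A,B,C,D,E,F}
Non-tree edge D F has weight 20, equal to the heaviest edge on its tree cycle — swapping gives another MST of the same weight. Not unique.

No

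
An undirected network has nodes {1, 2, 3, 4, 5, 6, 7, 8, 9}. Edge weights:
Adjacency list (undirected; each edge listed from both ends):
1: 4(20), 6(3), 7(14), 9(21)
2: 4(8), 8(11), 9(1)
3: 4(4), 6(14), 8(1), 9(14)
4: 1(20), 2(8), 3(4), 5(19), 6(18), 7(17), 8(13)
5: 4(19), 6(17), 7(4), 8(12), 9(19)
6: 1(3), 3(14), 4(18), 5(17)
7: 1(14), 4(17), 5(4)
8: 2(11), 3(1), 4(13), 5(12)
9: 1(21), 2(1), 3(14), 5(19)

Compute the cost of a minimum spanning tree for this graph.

Prim, starting at 4.
Step 1: cheapest edge leaving the tree is 3—4 (4); add 3.
Step 2: cheapest edge leaving the tree is 3—8 (1); add 8.
Step 3: cheapest edge leaving the tree is 2—4 (8); add 2.
Step 4: cheapest edge leaving the tree is 2—9 (1); add 9.
Step 5: cheapest edge leaving the tree is 5—8 (12); add 5.
Step 6: cheapest edge leaving the tree is 5—7 (4); add 7.
Step 7: cheapest edge leaving the tree is 1—7 (14); add 1.
Step 8: cheapest edge leaving the tree is 1—6 (3); add 6.
MST edges: 3—4, 3—8, 2—4, 2—9, 5—8, 5—7, 1—7, 1—6; total weight 4+1+8+1+12+4+14+3 = 47.

47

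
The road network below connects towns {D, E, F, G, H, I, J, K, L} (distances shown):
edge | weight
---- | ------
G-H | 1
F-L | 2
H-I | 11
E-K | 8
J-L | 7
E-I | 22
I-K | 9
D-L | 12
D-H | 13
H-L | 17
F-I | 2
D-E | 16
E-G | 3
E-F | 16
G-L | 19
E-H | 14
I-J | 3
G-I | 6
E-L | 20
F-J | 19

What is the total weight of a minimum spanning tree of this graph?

Kruskal: consider edges lightest-first.
G-H (1): add — endpoints in different components.
F-I (2): add — endpoints in different components.
F-L (2): add — endpoints in different components.
E-G (3): add — endpoints in different components.
I-J (3): add — endpoints in different components.
G-I (6): add — endpoints in different components.
J-L (7): skip — J and L already connected.
E-K (8): add — endpoints in different components.
I-K (9): skip — I and K already connected.
H-I (11): skip — H and I already connected.
D-L (12): add — endpoints in different components.
MST edges: G-H, F-I, F-L, E-G, I-J, G-I, E-K, D-L; total weight 1+2+2+3+3+6+8+12 = 37.

37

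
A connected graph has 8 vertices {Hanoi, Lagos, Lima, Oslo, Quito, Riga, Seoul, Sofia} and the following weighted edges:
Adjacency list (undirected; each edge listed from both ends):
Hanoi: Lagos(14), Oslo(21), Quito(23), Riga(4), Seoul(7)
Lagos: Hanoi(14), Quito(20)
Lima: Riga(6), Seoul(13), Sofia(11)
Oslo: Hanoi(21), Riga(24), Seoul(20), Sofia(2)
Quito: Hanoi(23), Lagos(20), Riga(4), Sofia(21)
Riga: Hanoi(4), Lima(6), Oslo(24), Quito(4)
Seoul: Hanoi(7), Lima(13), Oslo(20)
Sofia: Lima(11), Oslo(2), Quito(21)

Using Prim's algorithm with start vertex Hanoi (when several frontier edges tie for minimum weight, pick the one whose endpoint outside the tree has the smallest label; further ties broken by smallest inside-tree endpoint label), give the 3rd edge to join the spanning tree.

Lima-Riga

Prim, starting at Hanoi.
Step 1: frontier [Hanoi–Riga 4, Hanoi–Seoul 7, Hanoi–Lagos 14, Hanoi–Oslo 21, Hanoi–Quito 23] → take Hanoi–Riga (4); add Riga.
Step 2: frontier [Hanoi–Seoul 7, Hanoi–Lagos 14, Hanoi–Oslo 21, Hanoi–Quito 23, Quito–Riga 4, Lima–Riga 6, Oslo–Riga 24] → take Quito–Riga (4); add Quito.
Step 3: frontier [Hanoi–Seoul 7, Hanoi–Lagos 14, Hanoi–Oslo 21, Lagos–Quito 20, Quito–Sofia 21, Lima–Riga 6, Oslo–Riga 24] → take Lima–Riga (6); add Lima.
Step 4: frontier [Hanoi–Seoul 7, Hanoi–Lagos 14, Hanoi–Oslo 21, Lima–Sofia 11, Lima–Seoul 13, Lagos–Quito 20, Quito–Sofia 21, Oslo–Riga 24] → take Hanoi–Seoul (7); add Seoul.
Step 5: frontier [Hanoi–Lagos 14, Hanoi–Oslo 21, Lima–Sofia 11, Lagos–Quito 20, Quito–Sofia 21, Oslo–Riga 24, Oslo–Seoul 20] → take Lima–Sofia (11); add Sofia.
Step 6: frontier [Hanoi–Lagos 14, Hanoi–Oslo 21, Lagos–Quito 20, Oslo–Riga 24, Oslo–Seoul 20, Oslo–Sofia 2] → take Oslo–Sofia (2); add Oslo.
Step 7: frontier [Hanoi–Lagos 14, Lagos–Quito 20] → take Hanoi–Lagos (14); add Lagos.
The 3rd edge added is Lima–Riga.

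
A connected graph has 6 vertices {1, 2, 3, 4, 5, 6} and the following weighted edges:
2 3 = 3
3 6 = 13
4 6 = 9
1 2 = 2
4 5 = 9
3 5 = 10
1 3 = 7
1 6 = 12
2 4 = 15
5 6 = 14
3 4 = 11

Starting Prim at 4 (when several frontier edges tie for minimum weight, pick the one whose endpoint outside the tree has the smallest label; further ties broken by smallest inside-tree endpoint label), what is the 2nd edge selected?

4-6

Prim, starting at 4.
Step 1: frontier [4 5 9, 4 6 9, 3 4 11, 2 4 15] → take 4 5 (9); add 5.
Step 2: frontier [4 6 9, 3 4 11, 2 4 15, 3 5 10, 5 6 14] → take 4 6 (9); add 6.
Step 3: frontier [3 4 11, 2 4 15, 3 5 10, 1 6 12, 3 6 13] → take 3 5 (10); add 3.
Step 4: frontier [2 3 3, 1 3 7, 2 4 15, 1 6 12] → take 2 3 (3); add 2.
Step 5: frontier [1 2 2, 1 3 7, 1 6 12] → take 1 2 (2); add 1.
The 2nd edge added is 4 6.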